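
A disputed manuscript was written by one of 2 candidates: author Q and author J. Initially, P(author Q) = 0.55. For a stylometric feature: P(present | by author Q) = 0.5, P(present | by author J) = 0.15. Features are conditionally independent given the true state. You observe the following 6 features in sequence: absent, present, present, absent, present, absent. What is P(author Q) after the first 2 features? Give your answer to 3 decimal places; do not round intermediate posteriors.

0.706

After 'absent': P(author Q) = 0.5·0.5500 / (0.5·0.5500 + 0.85·0.4500) ≈ 0.4183
After 'present': P(author Q) = 0.5·0.4183 / (0.5·0.4183 + 0.15·0.5817) ≈ 0.7056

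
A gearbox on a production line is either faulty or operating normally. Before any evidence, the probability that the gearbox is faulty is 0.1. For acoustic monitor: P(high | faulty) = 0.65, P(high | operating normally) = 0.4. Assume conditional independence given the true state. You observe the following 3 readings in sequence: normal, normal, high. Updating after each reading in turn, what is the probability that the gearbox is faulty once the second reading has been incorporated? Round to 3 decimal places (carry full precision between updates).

0.036

After 'normal': P(faulty) = 0.35·0.1000 / (0.35·0.1000 + 0.6·0.9000) ≈ 0.0609
After 'normal': P(faulty) = 0.35·0.0609 / (0.35·0.0609 + 0.6·0.9391) ≈ 0.0364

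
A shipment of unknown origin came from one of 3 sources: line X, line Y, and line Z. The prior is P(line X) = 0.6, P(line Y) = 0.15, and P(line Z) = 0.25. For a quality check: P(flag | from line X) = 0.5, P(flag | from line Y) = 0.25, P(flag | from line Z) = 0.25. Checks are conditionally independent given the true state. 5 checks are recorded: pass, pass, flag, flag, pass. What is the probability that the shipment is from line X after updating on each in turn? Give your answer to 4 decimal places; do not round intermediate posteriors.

Each posterior becomes the prior for the next update.
After 'pass': normaliser = 0.5·0.6000 + 0.75·0.1500 + 0.75·0.2500; P(line X) ≈ 0.5000, P(line Y) ≈ 0.1875, P(line Z) ≈ 0.3125
After 'pass': normaliser = 0.5·0.5000 + 0.75·0.1875 + 0.75·0.3125; P(line X) ≈ 0.4000, P(line Y) ≈ 0.2250, P(line Z) ≈ 0.3750
After 'flag': normaliser = 0.5·0.4000 + 0.25·0.2250 + 0.25·0.3750; P(line X) ≈ 0.5714, P(line Y) ≈ 0.1607, P(line Z) ≈ 0.2679
After 'flag': normaliser = 0.5·0.5714 + 0.25·0.1607 + 0.25·0.2679; P(line X) ≈ 0.7273, P(line Y) ≈ 0.1023, P(line Z) ≈ 0.1705
After 'pass': normaliser = 0.5·0.7273 + 0.75·0.1023 + 0.75·0.1705; P(line X) ≈ 0.6400, P(line Y) ≈ 0.1350, P(line Z) ≈ 0.2250

0.6400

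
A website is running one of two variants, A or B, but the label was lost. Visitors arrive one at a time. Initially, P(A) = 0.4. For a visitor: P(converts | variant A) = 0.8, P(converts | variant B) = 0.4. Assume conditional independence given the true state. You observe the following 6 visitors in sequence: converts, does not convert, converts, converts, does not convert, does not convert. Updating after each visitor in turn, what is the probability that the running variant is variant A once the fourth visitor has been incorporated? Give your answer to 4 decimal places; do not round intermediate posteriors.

0.6400

Apply Bayes' rule sequentially, carrying P(A) forward.
After 'converts': P(A) = 0.8·0.4000 / (0.8·0.4000 + 0.4·0.6000) ≈ 0.5714
After 'does not convert': P(A) = 0.2·0.5714 / (0.2·0.5714 + 0.6·0.4286) ≈ 0.3077
After 'converts': P(A) = 0.8·0.3077 / (0.8·0.3077 + 0.4·0.6923) ≈ 0.4706
After 'converts': P(A) = 0.8·0.4706 / (0.8·0.4706 + 0.4·0.5294) ≈ 0.6400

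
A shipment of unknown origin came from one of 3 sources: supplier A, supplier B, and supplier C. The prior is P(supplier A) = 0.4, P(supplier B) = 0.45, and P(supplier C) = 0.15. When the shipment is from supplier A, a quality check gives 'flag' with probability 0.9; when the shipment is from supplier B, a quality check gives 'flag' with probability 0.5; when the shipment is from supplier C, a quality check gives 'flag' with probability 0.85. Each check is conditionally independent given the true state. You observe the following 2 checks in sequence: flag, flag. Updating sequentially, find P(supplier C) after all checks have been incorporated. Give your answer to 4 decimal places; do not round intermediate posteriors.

0.1989

After 'flag': normaliser = 0.9·0.4000 + 0.5·0.4500 + 0.85·0.1500; P(supplier A) ≈ 0.5053, P(supplier B) ≈ 0.3158, P(supplier C) ≈ 0.1789
After 'flag': normaliser = 0.9·0.5053 + 0.5·0.3158 + 0.85·0.1789; P(supplier A) ≈ 0.5946, P(supplier B) ≈ 0.2065, P(supplier C) ≈ 0.1989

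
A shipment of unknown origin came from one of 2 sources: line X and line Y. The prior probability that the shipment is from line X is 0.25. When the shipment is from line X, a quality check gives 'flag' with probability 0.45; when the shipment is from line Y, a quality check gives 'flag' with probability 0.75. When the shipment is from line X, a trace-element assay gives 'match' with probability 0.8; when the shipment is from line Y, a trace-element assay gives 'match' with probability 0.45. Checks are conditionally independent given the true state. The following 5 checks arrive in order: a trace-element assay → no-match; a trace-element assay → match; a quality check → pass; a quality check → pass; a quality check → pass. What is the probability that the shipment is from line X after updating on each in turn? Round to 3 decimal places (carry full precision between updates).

After a trace-element assay='no-match': P(line X) = 0.2·0.2500 / (0.2·0.2500 + 0.55·0.7500) ≈ 0.1081
After a trace-element assay='match': P(line X) = 0.8·0.1081 / (0.8·0.1081 + 0.45·0.8919) ≈ 0.1773
After a quality check='pass': P(line X) = 0.55·0.1773 / (0.55·0.1773 + 0.25·0.8227) ≈ 0.3216
After a quality check='pass': P(line X) = 0.55·0.3216 / (0.55·0.3216 + 0.25·0.6784) ≈ 0.5105
After a quality check='pass': P(line X) = 0.55·0.5105 / (0.55·0.5105 + 0.25·0.4895) ≈ 0.6965

0.696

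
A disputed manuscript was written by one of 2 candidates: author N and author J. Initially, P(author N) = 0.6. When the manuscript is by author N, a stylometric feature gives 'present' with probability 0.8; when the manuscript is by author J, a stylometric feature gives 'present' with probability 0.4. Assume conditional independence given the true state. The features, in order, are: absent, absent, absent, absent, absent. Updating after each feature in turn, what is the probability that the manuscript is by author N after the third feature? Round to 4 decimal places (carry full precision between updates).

0.0526

After 'absent': P(author N) = 0.2·0.6000 / (0.2·0.6000 + 0.6·0.4000) ≈ 0.3333
After 'absent': P(author N) = 0.2·0.3333 / (0.2·0.3333 + 0.6·0.6667) ≈ 0.1429
After 'absent': P(author N) = 0.2·0.1429 / (0.2·0.1429 + 0.6·0.8571) ≈ 0.0526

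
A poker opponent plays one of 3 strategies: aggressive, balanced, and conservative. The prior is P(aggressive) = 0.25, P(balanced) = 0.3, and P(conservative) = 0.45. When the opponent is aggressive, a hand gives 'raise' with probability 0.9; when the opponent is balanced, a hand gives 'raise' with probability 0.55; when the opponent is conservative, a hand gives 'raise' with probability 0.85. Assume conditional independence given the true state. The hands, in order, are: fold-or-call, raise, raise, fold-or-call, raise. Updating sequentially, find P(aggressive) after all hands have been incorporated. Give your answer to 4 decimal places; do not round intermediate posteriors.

0.1004

After 'fold-or-call': normaliser = 0.1·0.2500 + 0.45·0.3000 + 0.15·0.4500; P(aggressive) ≈ 0.1099, P(balanced) ≈ 0.5934, P(conservative) ≈ 0.2967
After 'raise': normaliser = 0.9·0.1099 + 0.55·0.5934 + 0.85·0.2967; P(aggressive) ≈ 0.1460, P(balanced) ≈ 0.4818, P(conservative) ≈ 0.3723
After 'raise': normaliser = 0.9·0.1460 + 0.55·0.4818 + 0.85·0.3723; P(aggressive) ≈ 0.1843, P(balanced) ≈ 0.3717, P(conservative) ≈ 0.4439
After 'fold-or-call': normaliser = 0.1·0.1843 + 0.45·0.3717 + 0.15·0.4439; P(aggressive) ≈ 0.0731, P(balanced) ≈ 0.6630, P(conservative) ≈ 0.2639
After 'raise': normaliser = 0.9·0.0731 + 0.55·0.6630 + 0.85·0.2639; P(aggressive) ≈ 0.1004, P(balanced) ≈ 0.5569, P(conservative) ≈ 0.3426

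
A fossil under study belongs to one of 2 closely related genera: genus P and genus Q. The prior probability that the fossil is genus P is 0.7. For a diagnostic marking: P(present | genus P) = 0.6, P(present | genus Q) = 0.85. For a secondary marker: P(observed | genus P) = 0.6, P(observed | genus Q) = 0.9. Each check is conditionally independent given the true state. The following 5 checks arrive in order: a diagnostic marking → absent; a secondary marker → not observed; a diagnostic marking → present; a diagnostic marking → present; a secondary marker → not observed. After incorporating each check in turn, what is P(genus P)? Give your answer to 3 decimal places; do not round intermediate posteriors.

0.980

After a diagnostic marking='absent': P(genus P) = 0.4·0.7000 / (0.4·0.7000 + 0.15·0.3000) ≈ 0.8615
After a secondary marker='not observed': P(genus P) = 0.4·0.8615 / (0.4·0.8615 + 0.1·0.1385) ≈ 0.9614
After a diagnostic marking='present': P(genus P) = 0.6·0.9614 / (0.6·0.9614 + 0.85·0.0386) ≈ 0.9461
After a diagnostic marking='present': P(genus P) = 0.6·0.9461 / (0.6·0.9461 + 0.85·0.0539) ≈ 0.9254
After a secondary marker='not observed': P(genus P) = 0.4·0.9254 / (0.4·0.9254 + 0.1·0.0746) ≈ 0.9802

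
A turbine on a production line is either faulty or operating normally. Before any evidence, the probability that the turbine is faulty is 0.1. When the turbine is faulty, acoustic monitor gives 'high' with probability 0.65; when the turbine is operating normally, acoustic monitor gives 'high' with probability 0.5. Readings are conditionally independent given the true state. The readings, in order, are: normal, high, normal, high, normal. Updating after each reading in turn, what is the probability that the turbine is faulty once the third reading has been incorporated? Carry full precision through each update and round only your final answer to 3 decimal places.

After 'normal': P(faulty) = 0.35·0.1000 / (0.35·0.1000 + 0.5·0.9000) ≈ 0.0722
After 'high': P(faulty) = 0.65·0.0722 / (0.65·0.0722 + 0.5·0.9278) ≈ 0.0918
After 'normal': P(faulty) = 0.35·0.0918 / (0.35·0.0918 + 0.5·0.9082) ≈ 0.0661

0.066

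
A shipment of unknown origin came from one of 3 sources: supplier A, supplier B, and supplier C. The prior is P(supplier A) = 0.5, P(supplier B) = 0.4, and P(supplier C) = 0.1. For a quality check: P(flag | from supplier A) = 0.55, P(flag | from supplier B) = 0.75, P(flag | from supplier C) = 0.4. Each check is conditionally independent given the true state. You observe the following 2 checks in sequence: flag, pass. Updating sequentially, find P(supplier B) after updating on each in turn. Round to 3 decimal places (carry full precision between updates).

0.337

Each posterior becomes the prior for the next update.
After 'flag': normaliser = 0.55·0.5000 + 0.75·0.4000 + 0.4·0.1000; P(supplier A) ≈ 0.4472, P(supplier B) ≈ 0.4878, P(supplier C) ≈ 0.0650
After 'pass': normaliser = 0.45·0.4472 + 0.25·0.4878 + 0.6·0.0650; P(supplier A) ≈ 0.5556, P(supplier B) ≈ 0.3367, P(supplier C) ≈ 0.1077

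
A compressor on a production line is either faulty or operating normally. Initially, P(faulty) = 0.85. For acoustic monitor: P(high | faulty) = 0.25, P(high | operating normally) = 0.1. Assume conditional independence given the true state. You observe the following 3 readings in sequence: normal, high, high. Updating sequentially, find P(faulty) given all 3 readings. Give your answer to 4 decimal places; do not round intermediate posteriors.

After 'normal': P(faulty) = 0.75·0.8500 / (0.75·0.8500 + 0.9·0.1500) ≈ 0.8252
After 'high': P(faulty) = 0.25·0.8252 / (0.25·0.8252 + 0.1·0.1748) ≈ 0.9219
After 'high': P(faulty) = 0.25·0.9219 / (0.25·0.9219 + 0.1·0.0781) ≈ 0.9672

0.9672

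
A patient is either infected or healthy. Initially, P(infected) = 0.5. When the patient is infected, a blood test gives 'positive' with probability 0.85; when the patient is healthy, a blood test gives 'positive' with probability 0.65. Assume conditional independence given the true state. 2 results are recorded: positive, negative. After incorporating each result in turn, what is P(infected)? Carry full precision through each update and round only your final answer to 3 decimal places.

0.359

After 'positive': P(infected) = 0.85·0.5000 / (0.85·0.5000 + 0.65·0.5000) ≈ 0.5667
After 'negative': P(infected) = 0.15·0.5667 / (0.15·0.5667 + 0.35·0.4333) ≈ 0.3592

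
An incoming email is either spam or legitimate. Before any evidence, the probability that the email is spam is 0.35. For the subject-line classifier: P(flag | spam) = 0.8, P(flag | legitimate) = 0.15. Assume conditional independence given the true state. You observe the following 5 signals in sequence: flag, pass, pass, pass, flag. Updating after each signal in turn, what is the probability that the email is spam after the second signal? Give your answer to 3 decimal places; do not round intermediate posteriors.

After 'flag': P(spam) = 0.8·0.3500 / (0.8·0.3500 + 0.15·0.6500) ≈ 0.7417
After 'pass': P(spam) = 0.2·0.7417 / (0.2·0.7417 + 0.85·0.2583) ≈ 0.4032

0.403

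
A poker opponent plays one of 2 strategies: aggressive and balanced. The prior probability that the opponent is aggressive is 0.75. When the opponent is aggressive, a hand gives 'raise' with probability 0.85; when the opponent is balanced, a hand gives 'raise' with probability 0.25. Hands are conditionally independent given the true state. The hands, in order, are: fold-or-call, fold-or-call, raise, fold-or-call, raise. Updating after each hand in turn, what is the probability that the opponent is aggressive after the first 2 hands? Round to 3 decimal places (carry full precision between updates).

0.107

Apply Bayes' rule sequentially, carrying P(aggressive) forward.
After 'fold-or-call': P(aggressive) = 0.15·0.7500 / (0.15·0.7500 + 0.75·0.2500) ≈ 0.3750
After 'fold-or-call': P(aggressive) = 0.15·0.3750 / (0.15·0.3750 + 0.75·0.6250) ≈ 0.1071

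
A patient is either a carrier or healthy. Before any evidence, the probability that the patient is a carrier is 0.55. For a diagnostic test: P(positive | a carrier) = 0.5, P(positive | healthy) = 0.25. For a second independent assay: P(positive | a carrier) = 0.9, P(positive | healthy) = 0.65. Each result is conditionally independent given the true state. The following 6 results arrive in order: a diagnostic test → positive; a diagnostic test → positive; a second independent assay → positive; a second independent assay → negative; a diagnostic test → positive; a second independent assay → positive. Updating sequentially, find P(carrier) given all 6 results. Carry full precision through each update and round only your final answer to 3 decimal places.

Each posterior becomes the prior for the next update.
After a diagnostic test='positive': P(carrier) = 0.5·0.5500 / (0.5·0.5500 + 0.25·0.4500) ≈ 0.7097
After a diagnostic test='positive': P(carrier) = 0.5·0.7097 / (0.5·0.7097 + 0.25·0.2903) ≈ 0.8302
After a second independent assay='positive': P(carrier) = 0.9·0.8302 / (0.9·0.8302 + 0.65·0.1698) ≈ 0.8713
After a second independent assay='negative': P(carrier) = 0.1·0.8713 / (0.1·0.8713 + 0.35·0.1287) ≈ 0.6592
After a diagnostic test='positive': P(carrier) = 0.5·0.6592 / (0.5·0.6592 + 0.25·0.3408) ≈ 0.7946
After a second independent assay='positive': P(carrier) = 0.9·0.7946 / (0.9·0.7946 + 0.65·0.2054) ≈ 0.8427

0.843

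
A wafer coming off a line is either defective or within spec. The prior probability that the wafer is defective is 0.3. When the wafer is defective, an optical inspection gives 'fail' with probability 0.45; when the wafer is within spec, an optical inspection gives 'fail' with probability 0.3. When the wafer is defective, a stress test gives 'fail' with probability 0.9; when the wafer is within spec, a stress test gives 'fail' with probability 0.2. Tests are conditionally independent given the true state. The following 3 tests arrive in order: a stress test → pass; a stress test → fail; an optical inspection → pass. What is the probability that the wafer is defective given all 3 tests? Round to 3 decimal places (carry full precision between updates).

After a stress test='pass': P(defective) = 0.1·0.3000 / (0.1·0.3000 + 0.8·0.7000) ≈ 0.0508
After a stress test='fail': P(defective) = 0.9·0.0508 / (0.9·0.0508 + 0.2·0.9492) ≈ 0.1942
After an optical inspection='pass': P(defective) = 0.55·0.1942 / (0.55·0.1942 + 0.7·0.8058) ≈ 0.1592

0.159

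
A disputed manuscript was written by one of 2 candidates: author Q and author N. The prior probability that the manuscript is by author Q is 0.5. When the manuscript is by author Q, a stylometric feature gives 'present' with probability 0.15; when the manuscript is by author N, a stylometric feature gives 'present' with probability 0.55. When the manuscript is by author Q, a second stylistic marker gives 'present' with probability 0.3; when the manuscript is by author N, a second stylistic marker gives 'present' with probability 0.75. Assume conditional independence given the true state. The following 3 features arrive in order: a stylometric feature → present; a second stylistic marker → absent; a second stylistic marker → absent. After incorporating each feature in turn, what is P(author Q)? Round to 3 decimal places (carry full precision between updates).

After a stylometric feature='present': P(author Q) = 0.15·0.5000 / (0.15·0.5000 + 0.55·0.5000) ≈ 0.2143
After a second stylistic marker='absent': P(author Q) = 0.7·0.2143 / (0.7·0.2143 + 0.25·0.7857) ≈ 0.4330
After a second stylistic marker='absent': P(author Q) = 0.7·0.4330 / (0.7·0.4330 + 0.25·0.5670) ≈ 0.6813

0.681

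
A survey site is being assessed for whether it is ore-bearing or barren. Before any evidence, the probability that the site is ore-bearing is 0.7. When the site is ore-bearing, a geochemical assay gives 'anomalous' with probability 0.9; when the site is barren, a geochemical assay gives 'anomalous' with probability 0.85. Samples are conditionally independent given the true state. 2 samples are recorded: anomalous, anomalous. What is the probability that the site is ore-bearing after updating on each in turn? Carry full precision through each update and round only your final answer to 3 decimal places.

0.723

Each posterior becomes the prior for the next update.
After 'anomalous': P(ore) = 0.9·0.7000 / (0.9·0.7000 + 0.85·0.3000) ≈ 0.7119
After 'anomalous': P(ore) = 0.9·0.7119 / (0.9·0.7119 + 0.85·0.2881) ≈ 0.7234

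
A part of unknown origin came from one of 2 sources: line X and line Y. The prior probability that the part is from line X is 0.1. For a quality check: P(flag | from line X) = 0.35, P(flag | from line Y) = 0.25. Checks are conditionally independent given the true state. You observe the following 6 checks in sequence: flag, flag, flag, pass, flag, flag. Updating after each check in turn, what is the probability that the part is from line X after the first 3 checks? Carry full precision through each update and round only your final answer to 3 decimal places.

0.234

After 'flag': P(line X) = 0.35·0.1000 / (0.35·0.1000 + 0.25·0.9000) ≈ 0.1346
After 'flag': P(line X) = 0.35·0.1346 / (0.35·0.1346 + 0.25·0.8654) ≈ 0.1788
After 'flag': P(line X) = 0.35·0.1788 / (0.35·0.1788 + 0.25·0.8212) ≈ 0.2337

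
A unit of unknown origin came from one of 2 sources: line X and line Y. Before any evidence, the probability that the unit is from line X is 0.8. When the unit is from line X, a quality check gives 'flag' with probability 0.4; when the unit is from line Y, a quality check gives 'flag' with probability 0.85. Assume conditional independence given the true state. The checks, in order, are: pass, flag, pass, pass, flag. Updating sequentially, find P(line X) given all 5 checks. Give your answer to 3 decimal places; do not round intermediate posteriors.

0.983

After 'pass': P(line X) = 0.6·0.8000 / (0.6·0.8000 + 0.15·0.2000) ≈ 0.9412
After 'flag': P(line X) = 0.4·0.9412 / (0.4·0.9412 + 0.85·0.0588) ≈ 0.8828
After 'pass': P(line X) = 0.6·0.8828 / (0.6·0.8828 + 0.15·0.1172) ≈ 0.9679
After 'pass': P(line X) = 0.6·0.9679 / (0.6·0.9679 + 0.15·0.0321) ≈ 0.9918
After 'flag': P(line X) = 0.4·0.9918 / (0.4·0.9918 + 0.85·0.0082) ≈ 0.9827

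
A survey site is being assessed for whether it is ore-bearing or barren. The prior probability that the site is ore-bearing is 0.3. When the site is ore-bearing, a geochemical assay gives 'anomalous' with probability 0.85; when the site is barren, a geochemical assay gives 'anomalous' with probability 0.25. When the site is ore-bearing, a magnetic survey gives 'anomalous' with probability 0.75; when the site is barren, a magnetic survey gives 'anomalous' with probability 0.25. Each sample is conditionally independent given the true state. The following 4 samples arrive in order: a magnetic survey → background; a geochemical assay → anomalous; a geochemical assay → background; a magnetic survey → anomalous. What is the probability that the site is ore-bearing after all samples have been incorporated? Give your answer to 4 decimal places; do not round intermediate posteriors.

0.2257

After a magnetic survey='background': P(ore) = 0.25·0.3000 / (0.25·0.3000 + 0.75·0.7000) ≈ 0.1250
After a geochemical assay='anomalous': P(ore) = 0.85·0.1250 / (0.85·0.1250 + 0.25·0.8750) ≈ 0.3269
After a geochemical assay='background': P(ore) = 0.15·0.3269 / (0.15·0.3269 + 0.75·0.6731) ≈ 0.0885
After a magnetic survey='anomalous': P(ore) = 0.75·0.0885 / (0.75·0.0885 + 0.25·0.9115) ≈ 0.2257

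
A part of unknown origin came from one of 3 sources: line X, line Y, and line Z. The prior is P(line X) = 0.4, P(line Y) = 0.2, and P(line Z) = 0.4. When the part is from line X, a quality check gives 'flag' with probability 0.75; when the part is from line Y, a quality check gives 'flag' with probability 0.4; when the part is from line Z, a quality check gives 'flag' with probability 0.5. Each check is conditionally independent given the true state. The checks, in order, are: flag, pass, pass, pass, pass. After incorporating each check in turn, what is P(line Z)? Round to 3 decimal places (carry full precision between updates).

After 'flag': normaliser = 0.75·0.4000 + 0.4·0.2000 + 0.5·0.4000; P(line X) ≈ 0.5172, P(line Y) ≈ 0.1379, P(line Z) ≈ 0.3448
After 'pass': normaliser = 0.25·0.5172 + 0.6·0.1379 + 0.5·0.3448; P(line X) ≈ 0.3363, P(line Y) ≈ 0.2152, P(line Z) ≈ 0.4484
After 'pass': normaliser = 0.25·0.3363 + 0.6·0.2152 + 0.5·0.4484; P(line X) ≈ 0.1922, P(line Y) ≈ 0.2952, P(line Z) ≈ 0.5126
After 'pass': normaliser = 0.25·0.1922 + 0.6·0.2952 + 0.5·0.5126; P(line X) ≈ 0.0998, P(line Y) ≈ 0.3679, P(line Z) ≈ 0.5323
After 'pass': normaliser = 0.25·0.0998 + 0.6·0.3679 + 0.5·0.5323; P(line X) ≈ 0.0487, P(line Y) ≈ 0.4313, P(line Z) ≈ 0.5200

0.520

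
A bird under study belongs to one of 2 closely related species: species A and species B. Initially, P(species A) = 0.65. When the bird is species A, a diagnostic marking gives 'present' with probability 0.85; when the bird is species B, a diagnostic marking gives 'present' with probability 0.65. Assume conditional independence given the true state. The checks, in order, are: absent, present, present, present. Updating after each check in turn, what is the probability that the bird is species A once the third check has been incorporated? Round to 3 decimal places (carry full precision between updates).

0.576

Each posterior becomes the prior for the next update.
After 'absent': P(species A) = 0.15·0.6500 / (0.15·0.6500 + 0.35·0.3500) ≈ 0.4432
After 'present': P(species A) = 0.85·0.4432 / (0.85·0.4432 + 0.65·0.5568) ≈ 0.5100
After 'present': P(species A) = 0.85·0.5100 / (0.85·0.5100 + 0.65·0.4900) ≈ 0.5765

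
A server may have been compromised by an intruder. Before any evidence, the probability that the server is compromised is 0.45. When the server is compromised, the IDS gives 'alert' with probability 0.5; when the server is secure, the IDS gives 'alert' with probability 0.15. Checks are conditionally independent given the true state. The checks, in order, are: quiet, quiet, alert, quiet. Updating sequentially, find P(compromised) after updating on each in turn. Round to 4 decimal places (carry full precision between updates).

After 'quiet': P(compromised) = 0.5·0.4500 / (0.5·0.4500 + 0.85·0.5500) ≈ 0.3249
After 'quiet': P(compromised) = 0.5·0.3249 / (0.5·0.3249 + 0.85·0.6751) ≈ 0.2206
After 'alert': P(compromised) = 0.5·0.2206 / (0.5·0.2206 + 0.15·0.7794) ≈ 0.4855
After 'quiet': P(compromised) = 0.5·0.4855 / (0.5·0.4855 + 0.85·0.5145) ≈ 0.3570

0.3570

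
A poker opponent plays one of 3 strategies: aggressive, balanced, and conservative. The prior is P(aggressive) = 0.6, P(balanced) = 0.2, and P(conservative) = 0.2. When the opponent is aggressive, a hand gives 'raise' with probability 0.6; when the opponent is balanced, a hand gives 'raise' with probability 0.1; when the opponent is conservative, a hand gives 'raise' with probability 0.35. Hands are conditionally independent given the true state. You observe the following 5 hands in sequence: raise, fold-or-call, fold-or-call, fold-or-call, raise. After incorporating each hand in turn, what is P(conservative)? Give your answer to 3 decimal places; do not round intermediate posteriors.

After 'raise': normaliser = 0.6·0.6000 + 0.1·0.2000 + 0.35·0.2000; P(aggressive) ≈ 0.8000, P(balanced) ≈ 0.0444, P(conservative) ≈ 0.1556
After 'fold-or-call': normaliser = 0.4·0.8000 + 0.9·0.0444 + 0.65·0.1556; P(aggressive) ≈ 0.6940, P(balanced) ≈ 0.0867, P(conservative) ≈ 0.2193
After 'fold-or-call': normaliser = 0.4·0.6940 + 0.9·0.0867 + 0.65·0.2193; P(aggressive) ≈ 0.5572, P(balanced) ≈ 0.1567, P(conservative) ≈ 0.2861
After 'fold-or-call': normaliser = 0.4·0.5572 + 0.9·0.1567 + 0.65·0.2861; P(aggressive) ≈ 0.4053, P(balanced) ≈ 0.2565, P(conservative) ≈ 0.3382
After 'raise': normaliser = 0.6·0.4053 + 0.1·0.2565 + 0.35·0.3382; P(aggressive) ≈ 0.6281, P(balanced) ≈ 0.0662, P(conservative) ≈ 0.3057

0.306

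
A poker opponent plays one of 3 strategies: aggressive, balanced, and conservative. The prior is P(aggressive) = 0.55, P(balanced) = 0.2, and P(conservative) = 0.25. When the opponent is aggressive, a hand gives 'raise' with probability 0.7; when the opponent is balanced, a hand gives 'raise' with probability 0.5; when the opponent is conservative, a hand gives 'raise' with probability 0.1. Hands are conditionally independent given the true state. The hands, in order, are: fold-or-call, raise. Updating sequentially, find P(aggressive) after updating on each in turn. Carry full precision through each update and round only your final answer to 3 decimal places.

0.614

Each posterior becomes the prior for the next update.
After 'fold-or-call': normaliser = 0.3·0.5500 + 0.5·0.2000 + 0.9·0.2500; P(aggressive) ≈ 0.3367, P(balanced) ≈ 0.2041, P(conservative) ≈ 0.4592
After 'raise': normaliser = 0.7·0.3367 + 0.5·0.2041 + 0.1·0.4592; P(aggressive) ≈ 0.6144, P(balanced) ≈ 0.2660, P(conservative) ≈ 0.1197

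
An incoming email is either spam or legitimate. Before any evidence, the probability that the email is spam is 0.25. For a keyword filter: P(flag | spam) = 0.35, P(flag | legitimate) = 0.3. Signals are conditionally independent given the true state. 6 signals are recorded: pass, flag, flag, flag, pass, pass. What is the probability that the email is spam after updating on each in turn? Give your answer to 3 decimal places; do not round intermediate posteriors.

0.298

After 'pass': P(spam) = 0.65·0.2500 / (0.65·0.2500 + 0.7·0.7500) ≈ 0.2364
After 'flag': P(spam) = 0.35·0.2364 / (0.35·0.2364 + 0.3·0.7636) ≈ 0.2653
After 'flag': P(spam) = 0.35·0.2653 / (0.35·0.2653 + 0.3·0.7347) ≈ 0.2964
After 'flag': P(spam) = 0.35·0.2964 / (0.35·0.2964 + 0.3·0.7036) ≈ 0.3295
After 'pass': P(spam) = 0.65·0.3295 / (0.65·0.3295 + 0.7·0.6705) ≈ 0.3134
After 'pass': P(spam) = 0.65·0.3134 / (0.65·0.3134 + 0.7·0.6866) ≈ 0.2977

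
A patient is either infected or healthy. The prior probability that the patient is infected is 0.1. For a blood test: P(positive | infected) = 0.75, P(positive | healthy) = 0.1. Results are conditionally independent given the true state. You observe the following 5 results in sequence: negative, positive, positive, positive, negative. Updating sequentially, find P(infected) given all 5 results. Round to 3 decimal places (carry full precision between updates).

After 'negative': P(infected) = 0.25·0.1000 / (0.25·0.1000 + 0.9·0.9000) ≈ 0.0299
After 'positive': P(infected) = 0.75·0.0299 / (0.75·0.0299 + 0.1·0.9701) ≈ 0.1880
After 'positive': P(infected) = 0.75·0.1880 / (0.75·0.1880 + 0.1·0.8120) ≈ 0.6345
After 'positive': P(infected) = 0.75·0.6345 / (0.75·0.6345 + 0.1·0.3655) ≈ 0.9287
After 'negative': P(infected) = 0.25·0.9287 / (0.25·0.9287 + 0.9·0.0713) ≈ 0.7834

0.783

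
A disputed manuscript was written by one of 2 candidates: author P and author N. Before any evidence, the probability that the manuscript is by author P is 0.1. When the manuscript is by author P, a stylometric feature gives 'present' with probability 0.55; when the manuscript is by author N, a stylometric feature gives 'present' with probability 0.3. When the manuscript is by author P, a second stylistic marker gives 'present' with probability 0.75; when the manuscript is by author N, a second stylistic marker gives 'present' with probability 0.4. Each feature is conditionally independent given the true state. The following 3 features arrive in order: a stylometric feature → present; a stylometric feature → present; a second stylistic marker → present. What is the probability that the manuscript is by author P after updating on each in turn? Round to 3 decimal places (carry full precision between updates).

0.412

After a stylometric feature='present': P(author P) = 0.55·0.1000 / (0.55·0.1000 + 0.3·0.9000) ≈ 0.1692
After a stylometric feature='present': P(author P) = 0.55·0.1692 / (0.55·0.1692 + 0.3·0.8308) ≈ 0.2719
After a second stylistic marker='present': P(author P) = 0.75·0.2719 / (0.75·0.2719 + 0.4·0.7281) ≈ 0.4118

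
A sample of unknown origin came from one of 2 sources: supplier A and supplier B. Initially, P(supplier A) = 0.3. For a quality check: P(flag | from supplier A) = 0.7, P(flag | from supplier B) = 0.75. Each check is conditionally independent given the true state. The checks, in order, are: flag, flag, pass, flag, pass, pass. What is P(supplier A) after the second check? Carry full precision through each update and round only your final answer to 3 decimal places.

0.272

After 'flag': P(supplier A) = 0.7·0.3000 / (0.7·0.3000 + 0.75·0.7000) ≈ 0.2857
After 'flag': P(supplier A) = 0.7·0.2857 / (0.7·0.2857 + 0.75·0.7143) ≈ 0.2718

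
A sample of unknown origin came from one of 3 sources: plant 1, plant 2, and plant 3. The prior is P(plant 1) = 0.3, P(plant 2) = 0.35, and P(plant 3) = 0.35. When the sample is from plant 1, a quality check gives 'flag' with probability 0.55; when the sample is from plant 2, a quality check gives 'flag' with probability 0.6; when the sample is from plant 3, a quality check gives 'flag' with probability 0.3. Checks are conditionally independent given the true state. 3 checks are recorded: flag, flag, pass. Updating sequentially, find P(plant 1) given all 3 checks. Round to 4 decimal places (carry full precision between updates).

After 'flag': normaliser = 0.55·0.3000 + 0.6·0.3500 + 0.3·0.3500; P(plant 1) ≈ 0.3438, P(plant 2) ≈ 0.4375, P(plant 3) ≈ 0.2188
After 'flag': normaliser = 0.55·0.3438 + 0.6·0.4375 + 0.3·0.2188; P(plant 1) ≈ 0.3656, P(plant 2) ≈ 0.5076, P(plant 3) ≈ 0.1269
After 'pass': normaliser = 0.45·0.3656 + 0.4·0.5076 + 0.7·0.1269; P(plant 1) ≈ 0.3605, P(plant 2) ≈ 0.4449, P(plant 3) ≈ 0.1946

0.3605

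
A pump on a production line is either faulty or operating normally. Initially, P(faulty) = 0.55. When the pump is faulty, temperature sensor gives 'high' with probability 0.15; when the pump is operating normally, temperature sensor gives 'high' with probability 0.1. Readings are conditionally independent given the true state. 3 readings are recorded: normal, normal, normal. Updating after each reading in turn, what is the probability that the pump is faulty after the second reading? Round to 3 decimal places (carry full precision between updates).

0.522

After 'normal': P(faulty) = 0.85·0.5500 / (0.85·0.5500 + 0.9·0.4500) ≈ 0.5358
After 'normal': P(faulty) = 0.85·0.5358 / (0.85·0.5358 + 0.9·0.4642) ≈ 0.5216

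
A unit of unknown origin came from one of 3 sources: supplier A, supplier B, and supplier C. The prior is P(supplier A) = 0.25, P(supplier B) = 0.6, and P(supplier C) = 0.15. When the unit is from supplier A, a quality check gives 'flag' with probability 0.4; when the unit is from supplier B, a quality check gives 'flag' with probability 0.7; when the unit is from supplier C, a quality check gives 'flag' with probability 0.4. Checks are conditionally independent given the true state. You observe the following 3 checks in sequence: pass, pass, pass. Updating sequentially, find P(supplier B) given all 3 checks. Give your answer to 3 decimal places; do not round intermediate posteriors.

Each posterior becomes the prior for the next update.
After 'pass': normaliser = 0.6·0.2500 + 0.3·0.6000 + 0.6·0.1500; P(supplier A) ≈ 0.3571, P(supplier B) ≈ 0.4286, P(supplier C) ≈ 0.2143
After 'pass': normaliser = 0.6·0.3571 + 0.3·0.4286 + 0.6·0.2143; P(supplier A) ≈ 0.4545, P(supplier B) ≈ 0.2727, P(supplier C) ≈ 0.2727
After 'pass': normaliser = 0.6·0.4545 + 0.3·0.2727 + 0.6·0.2727; P(supplier A) ≈ 0.5263, P(supplier B) ≈ 0.1579, P(supplier C) ≈ 0.3158

0.158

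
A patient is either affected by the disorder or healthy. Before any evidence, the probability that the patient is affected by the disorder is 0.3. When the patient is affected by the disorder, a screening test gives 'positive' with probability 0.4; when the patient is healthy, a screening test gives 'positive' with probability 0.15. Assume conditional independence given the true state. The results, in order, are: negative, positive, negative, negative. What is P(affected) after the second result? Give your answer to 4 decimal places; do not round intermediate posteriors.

After 'negative': P(affected) = 0.6·0.3000 / (0.6·0.3000 + 0.85·0.7000) ≈ 0.2323
After 'positive': P(affected) = 0.4·0.2323 / (0.4·0.2323 + 0.15·0.7677) ≈ 0.4465

0.4465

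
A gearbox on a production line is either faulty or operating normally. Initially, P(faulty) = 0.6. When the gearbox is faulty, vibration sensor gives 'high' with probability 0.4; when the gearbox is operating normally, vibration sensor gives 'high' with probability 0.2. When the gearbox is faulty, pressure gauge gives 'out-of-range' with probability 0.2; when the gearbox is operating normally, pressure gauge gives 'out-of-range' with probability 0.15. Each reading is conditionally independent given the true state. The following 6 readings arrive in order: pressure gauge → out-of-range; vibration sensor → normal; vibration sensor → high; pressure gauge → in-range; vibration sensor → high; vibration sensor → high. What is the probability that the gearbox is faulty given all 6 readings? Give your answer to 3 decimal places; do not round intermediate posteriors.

After pressure gauge='out-of-range': P(faulty) = 0.2·0.6000 / (0.2·0.6000 + 0.15·0.4000) ≈ 0.6667
After vibration sensor='normal': P(faulty) = 0.6·0.6667 / (0.6·0.6667 + 0.8·0.3333) ≈ 0.6000
After vibration sensor='high': P(faulty) = 0.4·0.6000 / (0.4·0.6000 + 0.2·0.4000) ≈ 0.7500
After pressure gauge='in-range': P(faulty) = 0.8·0.7500 / (0.8·0.7500 + 0.85·0.2500) ≈ 0.7385
After vibration sensor='high': P(faulty) = 0.4·0.7385 / (0.4·0.7385 + 0.2·0.2615) ≈ 0.8496
After vibration sensor='high': P(faulty) = 0.4·0.8496 / (0.4·0.8496 + 0.2·0.1504) ≈ 0.9187

0.919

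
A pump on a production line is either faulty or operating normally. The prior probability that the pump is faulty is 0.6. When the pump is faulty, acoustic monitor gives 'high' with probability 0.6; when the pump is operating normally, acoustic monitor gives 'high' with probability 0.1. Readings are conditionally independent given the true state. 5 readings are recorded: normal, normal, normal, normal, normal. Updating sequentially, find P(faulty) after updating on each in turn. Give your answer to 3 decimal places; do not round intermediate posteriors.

After 'normal': P(faulty) = 0.4·0.6000 / (0.4·0.6000 + 0.9·0.4000) ≈ 0.4000
After 'normal': P(faulty) = 0.4·0.4000 / (0.4·0.4000 + 0.9·0.6000) ≈ 0.2286
After 'normal': P(faulty) = 0.4·0.2286 / (0.4·0.2286 + 0.9·0.7714) ≈ 0.1164
After 'normal': P(faulty) = 0.4·0.1164 / (0.4·0.1164 + 0.9·0.8836) ≈ 0.0553
After 'normal': P(faulty) = 0.4·0.0553 / (0.4·0.0553 + 0.9·0.9447) ≈ 0.0254

0.025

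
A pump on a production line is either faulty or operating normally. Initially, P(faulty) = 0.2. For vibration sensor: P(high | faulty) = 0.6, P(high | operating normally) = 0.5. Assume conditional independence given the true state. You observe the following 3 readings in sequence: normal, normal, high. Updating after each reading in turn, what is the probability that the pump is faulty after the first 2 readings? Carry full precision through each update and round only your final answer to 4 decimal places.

After 'normal': P(faulty) = 0.4·0.2000 / (0.4·0.2000 + 0.5·0.8000) ≈ 0.1667
After 'normal': P(faulty) = 0.4·0.1667 / (0.4·0.1667 + 0.5·0.8333) ≈ 0.1379

0.1379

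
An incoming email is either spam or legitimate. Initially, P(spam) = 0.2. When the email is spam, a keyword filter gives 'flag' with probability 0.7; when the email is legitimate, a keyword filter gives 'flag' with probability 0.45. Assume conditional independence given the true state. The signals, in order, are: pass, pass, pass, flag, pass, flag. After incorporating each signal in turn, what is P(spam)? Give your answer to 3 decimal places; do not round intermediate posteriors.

After 'pass': P(spam) = 0.3·0.2000 / (0.3·0.2000 + 0.55·0.8000) ≈ 0.1200
After 'pass': P(spam) = 0.3·0.1200 / (0.3·0.1200 + 0.55·0.8800) ≈ 0.0692
After 'pass': P(spam) = 0.3·0.0692 / (0.3·0.0692 + 0.55·0.9308) ≈ 0.0390
After 'flag': P(spam) = 0.7·0.0390 / (0.7·0.0390 + 0.45·0.9610) ≈ 0.0594
After 'pass': P(spam) = 0.3·0.0594 / (0.3·0.0594 + 0.55·0.9406) ≈ 0.0333
After 'flag': P(spam) = 0.7·0.0333 / (0.7·0.0333 + 0.45·0.9667) ≈ 0.0508

0.051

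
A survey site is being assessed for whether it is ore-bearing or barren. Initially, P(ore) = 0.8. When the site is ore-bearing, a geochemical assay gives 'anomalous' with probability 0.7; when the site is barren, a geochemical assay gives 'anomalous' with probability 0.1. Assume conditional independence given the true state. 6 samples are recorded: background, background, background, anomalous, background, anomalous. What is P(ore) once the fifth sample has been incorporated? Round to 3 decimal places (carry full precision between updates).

After 'background': P(ore) = 0.3·0.8000 / (0.3·0.8000 + 0.9·0.2000) ≈ 0.5714
After 'background': P(ore) = 0.3·0.5714 / (0.3·0.5714 + 0.9·0.4286) ≈ 0.3077
After 'background': P(ore) = 0.3·0.3077 / (0.3·0.3077 + 0.9·0.6923) ≈ 0.1290
After 'anomalous': P(ore) = 0.7·0.1290 / (0.7·0.1290 + 0.1·0.8710) ≈ 0.5091
After 'background': P(ore) = 0.3·0.5091 / (0.3·0.5091 + 0.9·0.4909) ≈ 0.2569

0.257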